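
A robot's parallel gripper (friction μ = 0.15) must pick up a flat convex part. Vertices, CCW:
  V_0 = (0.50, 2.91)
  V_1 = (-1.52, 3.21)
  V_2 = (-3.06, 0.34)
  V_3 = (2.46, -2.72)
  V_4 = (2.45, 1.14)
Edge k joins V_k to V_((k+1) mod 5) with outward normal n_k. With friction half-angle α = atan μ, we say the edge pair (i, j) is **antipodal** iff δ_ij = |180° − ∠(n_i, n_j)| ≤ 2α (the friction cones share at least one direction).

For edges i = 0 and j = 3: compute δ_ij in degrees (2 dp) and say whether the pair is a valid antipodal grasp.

δ = 98.60°, invalid

α = atan 0.15 = 8.53°;  2α = 17.06°
edge 0: e_0 = (-2.02, +0.30);  n_0 = (+0.1469, +0.9892)
edge 3: e_3 = (-0.01, +3.86);  n_3 = (+1.0000, +0.0026)
∠(n_0, n_3) = 81.40°
δ = |180° − 81.40°| = 98.60°
98.60° > 2α = 17.06°  →  invalid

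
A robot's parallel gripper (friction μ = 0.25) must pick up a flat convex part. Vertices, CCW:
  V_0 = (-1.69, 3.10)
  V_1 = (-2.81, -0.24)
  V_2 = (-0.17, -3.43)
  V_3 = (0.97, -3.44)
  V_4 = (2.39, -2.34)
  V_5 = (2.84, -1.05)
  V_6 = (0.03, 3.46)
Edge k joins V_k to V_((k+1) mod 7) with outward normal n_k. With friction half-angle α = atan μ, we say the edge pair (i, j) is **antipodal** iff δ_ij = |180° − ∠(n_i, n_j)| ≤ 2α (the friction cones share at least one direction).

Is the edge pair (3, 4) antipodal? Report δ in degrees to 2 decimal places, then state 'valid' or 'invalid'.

δ = 146.99°, invalid

α = atan 0.25 = 14.04°;  2α = 28.07°
edge 3: e_3 = (+1.42, +1.10);  n_3 = (+0.6124, -0.7905)
edge 4: e_4 = (+0.45, +1.29);  n_4 = (+0.9442, -0.3294)
∠(n_3, n_4) = 33.01°
δ = |180° − 33.01°| = 146.99°
146.99° > 2α = 28.07°  →  invalid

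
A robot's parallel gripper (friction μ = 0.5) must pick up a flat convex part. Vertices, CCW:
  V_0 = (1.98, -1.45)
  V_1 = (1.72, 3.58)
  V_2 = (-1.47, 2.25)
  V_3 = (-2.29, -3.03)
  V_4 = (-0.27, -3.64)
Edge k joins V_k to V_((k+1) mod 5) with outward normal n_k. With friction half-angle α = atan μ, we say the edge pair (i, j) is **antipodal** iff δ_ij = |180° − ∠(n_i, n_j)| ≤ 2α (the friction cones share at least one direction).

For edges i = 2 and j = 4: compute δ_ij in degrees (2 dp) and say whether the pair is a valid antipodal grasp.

δ = 36.95°, valid

α = atan 0.5 = 26.57°;  2α = 53.13°
edge 2: e_2 = (-0.82, -5.28);  n_2 = (-0.9882, +0.1535)
edge 4: e_4 = (+2.25, +2.19);  n_4 = (+0.6975, -0.7166)
∠(n_2, n_4) = 143.05°
δ = |180° − 143.05°| = 36.95°
36.95° ≤ 2α = 53.13°  →  valid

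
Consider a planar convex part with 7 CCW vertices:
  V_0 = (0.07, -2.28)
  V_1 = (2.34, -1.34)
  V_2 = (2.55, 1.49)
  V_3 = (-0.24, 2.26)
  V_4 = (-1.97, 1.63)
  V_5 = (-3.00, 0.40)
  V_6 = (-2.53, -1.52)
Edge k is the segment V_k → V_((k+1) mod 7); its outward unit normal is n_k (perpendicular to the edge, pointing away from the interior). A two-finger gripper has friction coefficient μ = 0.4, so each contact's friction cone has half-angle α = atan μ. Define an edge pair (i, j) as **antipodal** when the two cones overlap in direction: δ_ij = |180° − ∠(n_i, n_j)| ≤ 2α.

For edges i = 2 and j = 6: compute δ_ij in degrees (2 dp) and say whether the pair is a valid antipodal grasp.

α = atan 0.4 = 21.80°;  2α = 43.60°
edge 2: e_2 = (-2.79, +0.77);  n_2 = (+0.2660, +0.9640)
edge 6: e_6 = (+2.60, -0.76);  n_6 = (-0.2806, -0.9598)
∠(n_2, n_6) = 179.13°
δ = |180° − 179.13°| = 0.87°
0.87° ≤ 2α = 43.60°  →  valid

δ = 0.87°, valid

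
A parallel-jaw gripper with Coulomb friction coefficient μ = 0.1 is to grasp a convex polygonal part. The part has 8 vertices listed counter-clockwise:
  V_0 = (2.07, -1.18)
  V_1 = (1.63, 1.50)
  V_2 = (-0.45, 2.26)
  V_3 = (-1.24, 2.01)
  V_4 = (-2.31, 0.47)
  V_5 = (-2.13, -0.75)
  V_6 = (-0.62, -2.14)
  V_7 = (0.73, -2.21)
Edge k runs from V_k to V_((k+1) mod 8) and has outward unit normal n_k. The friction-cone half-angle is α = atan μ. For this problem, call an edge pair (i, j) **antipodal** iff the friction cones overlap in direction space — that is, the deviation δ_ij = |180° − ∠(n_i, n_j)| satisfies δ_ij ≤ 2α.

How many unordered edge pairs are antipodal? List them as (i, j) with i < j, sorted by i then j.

α = atan 0.1 = 5.71°;  2α = 11.42°
n_0 = (+0.9868, +0.1620)
n_1 = (+0.3432, +0.9393)
n_2 = (-0.3017, +0.9534)
n_3 = (-0.8212, +0.5706)
n_4 = (-0.9893, -0.1460)
n_5 = (-0.6773, -0.7357)
n_6 = (-0.0518, -0.9987)
n_7 = (+0.6094, -0.7928)
  (0,1): δ = 119.40°  ·
  (0,2): δ = 81.76°  ·
  (0,3): δ = 44.12°  ·
  (0,4): δ = 0.93°  ✓
  (0,5): δ = 38.05°  ·
  (0,6): δ = 77.71°  ·
  (0,7): δ = 118.22°  ·
  (1,2): δ = 142.37°  ·
  (1,3): δ = 104.72°  ·
  (1,4): δ = 61.54°  ·
  (1,5): δ = 22.56°  ·
  (1,6): δ = 17.10°  ·
  (1,7): δ = 57.62°  ·
  (2,3): δ = 142.35°  ·
  (2,4): δ = 99.17°  ·
  (2,5): δ = 60.19°  ·
  (2,6): δ = 20.53°  ·
  (2,7): δ = 19.99°  ·
  (3,4): δ = 136.82°  ·
  (3,5): δ = 97.84°  ·
  (3,6): δ = 58.18°  ·
  (3,7): δ = 17.66°  ·
  (4,5): δ = 141.02°  ·
  (4,6): δ = 101.36°  ·
  (4,7): δ = 60.85°  ·
  (5,6): δ = 140.34°  ·
  (5,7): δ = 99.82°  ·
  (6,7): δ = 139.48°  ·
antipodal pairs: 1

count = 1; pairs: (0,4)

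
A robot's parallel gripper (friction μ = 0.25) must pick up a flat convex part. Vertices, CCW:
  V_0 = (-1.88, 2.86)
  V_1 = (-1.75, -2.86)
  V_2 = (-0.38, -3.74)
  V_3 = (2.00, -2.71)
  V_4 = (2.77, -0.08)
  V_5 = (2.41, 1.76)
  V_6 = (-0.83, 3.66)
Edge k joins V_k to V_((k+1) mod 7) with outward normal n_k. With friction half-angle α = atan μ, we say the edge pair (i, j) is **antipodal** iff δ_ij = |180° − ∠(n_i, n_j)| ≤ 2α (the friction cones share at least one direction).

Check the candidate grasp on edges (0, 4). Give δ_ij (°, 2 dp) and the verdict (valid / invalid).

α = atan 0.25 = 14.04°;  2α = 28.07°
edge 0: e_0 = (+0.13, -5.72);  n_0 = (-0.9997, -0.0227)
edge 4: e_4 = (-0.36, +1.84);  n_4 = (+0.9814, +0.1920)
∠(n_0, n_4) = 170.23°
δ = |180° − 170.23°| = 9.77°
9.77° ≤ 2α = 28.07°  →  valid

δ = 9.77°, valid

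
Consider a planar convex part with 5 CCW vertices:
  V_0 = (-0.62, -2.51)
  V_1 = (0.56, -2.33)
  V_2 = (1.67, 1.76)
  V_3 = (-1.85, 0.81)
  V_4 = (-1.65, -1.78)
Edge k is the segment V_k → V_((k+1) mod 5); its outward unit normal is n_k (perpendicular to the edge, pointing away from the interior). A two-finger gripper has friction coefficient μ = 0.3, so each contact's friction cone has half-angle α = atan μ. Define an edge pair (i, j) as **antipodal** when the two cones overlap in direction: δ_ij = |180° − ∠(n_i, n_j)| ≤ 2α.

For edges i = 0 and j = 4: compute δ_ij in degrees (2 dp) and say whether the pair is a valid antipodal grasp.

α = atan 0.3 = 16.70°;  2α = 33.40°
edge 0: e_0 = (+1.18, +0.18);  n_0 = (+0.1508, -0.9886)
edge 4: e_4 = (+1.03, -0.73);  n_4 = (-0.5782, -0.8159)
∠(n_0, n_4) = 44.00°
δ = |180° − 44.00°| = 136.00°
136.00° > 2α = 33.40°  →  invalid

δ = 136.00°, invalid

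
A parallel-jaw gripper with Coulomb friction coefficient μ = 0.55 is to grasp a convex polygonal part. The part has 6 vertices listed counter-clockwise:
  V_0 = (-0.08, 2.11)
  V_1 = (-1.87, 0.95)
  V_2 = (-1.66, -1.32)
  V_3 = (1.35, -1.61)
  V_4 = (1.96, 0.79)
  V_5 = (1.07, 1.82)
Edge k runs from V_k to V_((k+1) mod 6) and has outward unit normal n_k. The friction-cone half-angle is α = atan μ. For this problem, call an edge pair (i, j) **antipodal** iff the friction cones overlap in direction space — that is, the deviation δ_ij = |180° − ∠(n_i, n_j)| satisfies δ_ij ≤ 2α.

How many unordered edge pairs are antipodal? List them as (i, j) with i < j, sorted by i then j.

count = 6; pairs: (0,2), (0,3), (1,3), (1,4), (2,4), (2,5)

α = atan 0.55 = 28.81°;  2α = 57.62°
n_0 = (-0.5438, +0.8392)
n_1 = (-0.9957, -0.0921)
n_2 = (-0.0959, -0.9954)
n_3 = (+0.9692, -0.2463)
n_4 = (+0.7567, +0.6538)
n_5 = (+0.2445, +0.9696)
  (0,1): δ = 117.66°  ·
  (0,2): δ = 38.45°  ✓
  (0,3): δ = 42.79°  ✓
  (0,4): δ = 97.88°  ·
  (0,5): δ = 132.90°  ·
  (1,2): δ = 100.79°  ·
  (1,3): δ = 19.55°  ✓
  (1,4): δ = 35.54°  ✓
  (1,5): δ = 70.56°  ·
  (2,3): δ = 98.76°  ·
  (2,4): δ = 43.67°  ✓
  (2,5): δ = 8.65°  ✓
  (3,4): δ = 124.91°  ·
  (3,5): δ = 89.89°  ·
  (4,5): δ = 144.98°  ·
antipodal pairs: 6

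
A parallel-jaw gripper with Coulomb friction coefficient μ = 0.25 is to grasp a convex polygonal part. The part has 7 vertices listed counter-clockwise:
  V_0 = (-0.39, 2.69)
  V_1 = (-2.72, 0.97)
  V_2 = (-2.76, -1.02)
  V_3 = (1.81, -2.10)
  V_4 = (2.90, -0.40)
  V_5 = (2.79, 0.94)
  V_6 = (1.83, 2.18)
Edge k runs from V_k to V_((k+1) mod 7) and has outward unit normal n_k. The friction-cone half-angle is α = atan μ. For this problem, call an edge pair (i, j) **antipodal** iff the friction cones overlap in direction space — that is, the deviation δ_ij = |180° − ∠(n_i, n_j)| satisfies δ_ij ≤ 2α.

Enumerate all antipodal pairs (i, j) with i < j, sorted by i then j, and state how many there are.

count = 3; pairs: (0,3), (1,4), (2,6)

α = atan 0.25 = 14.04°;  2α = 28.07°
n_0 = (-0.5939, +0.8045)
n_1 = (-0.9998, +0.0201)
n_2 = (-0.2300, -0.9732)
n_3 = (+0.8418, -0.5398)
n_4 = (+0.9966, +0.0818)
n_5 = (+0.7907, +0.6122)
n_6 = (+0.2239, +0.9746)
  (0,1): δ = 127.59°  ·
  (0,2): δ = 49.73°  ·
  (0,3): δ = 20.90°  ✓
  (0,4): δ = 58.26°  ·
  (0,5): δ = 91.31°  ·
  (0,6): δ = 130.63°  ·
  (1,2): δ = 102.14°  ·
  (1,3): δ = 31.52°  ·
  (1,4): δ = 5.84°  ✓
  (1,5): δ = 38.90°  ·
  (1,6): δ = 78.21°  ·
  (2,3): δ = 109.37°  ·
  (2,4): δ = 72.01°  ·
  (2,5): δ = 38.96°  ·
  (2,6): δ = 0.36°  ✓
  (3,4): δ = 142.64°  ·
  (3,5): δ = 109.59°  ·
  (3,6): δ = 70.27°  ·
  (4,5): δ = 146.95°  ·
  (4,6): δ = 107.63°  ·
  (5,6): δ = 140.68°  ·
antipodal pairs: 3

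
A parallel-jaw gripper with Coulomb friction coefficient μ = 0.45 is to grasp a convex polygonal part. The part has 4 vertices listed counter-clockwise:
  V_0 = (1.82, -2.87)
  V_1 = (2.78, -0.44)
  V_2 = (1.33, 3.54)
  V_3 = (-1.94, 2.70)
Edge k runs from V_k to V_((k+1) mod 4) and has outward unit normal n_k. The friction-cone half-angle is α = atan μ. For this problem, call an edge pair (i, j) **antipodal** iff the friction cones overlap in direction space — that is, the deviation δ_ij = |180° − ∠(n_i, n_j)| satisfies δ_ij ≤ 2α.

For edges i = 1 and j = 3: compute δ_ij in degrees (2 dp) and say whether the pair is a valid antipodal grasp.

α = atan 0.45 = 24.23°;  2α = 48.46°
edge 1: e_1 = (-1.45, +3.98);  n_1 = (+0.9396, +0.3423)
edge 3: e_3 = (+3.76, -5.57);  n_3 = (-0.8288, -0.5595)
∠(n_1, n_3) = 166.00°
δ = |180° − 166.00°| = 14.00°
14.00° ≤ 2α = 48.46°  →  valid

δ = 14.00°, valid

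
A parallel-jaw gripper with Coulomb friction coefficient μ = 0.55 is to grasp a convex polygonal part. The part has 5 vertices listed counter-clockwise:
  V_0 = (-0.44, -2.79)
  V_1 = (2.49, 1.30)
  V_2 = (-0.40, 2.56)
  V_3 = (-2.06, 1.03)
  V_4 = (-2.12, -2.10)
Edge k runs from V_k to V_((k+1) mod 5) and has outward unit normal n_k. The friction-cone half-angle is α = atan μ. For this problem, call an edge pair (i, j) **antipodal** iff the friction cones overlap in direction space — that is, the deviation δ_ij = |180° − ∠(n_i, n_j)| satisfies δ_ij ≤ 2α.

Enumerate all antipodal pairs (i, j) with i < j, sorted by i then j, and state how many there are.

count = 3; pairs: (0,2), (0,3), (1,4)

α = atan 0.55 = 28.81°;  2α = 57.62°
n_0 = (+0.8129, -0.5824)
n_1 = (+0.3997, +0.9167)
n_2 = (-0.6777, +0.7353)
n_3 = (-0.9998, +0.0192)
n_4 = (-0.3799, -0.9250)
  (0,1): δ = 77.94°  ·
  (0,2): δ = 11.72°  ✓
  (0,3): δ = 34.52°  ✓
  (0,4): δ = 103.29°  ·
  (1,2): δ = 113.78°  ·
  (1,3): δ = 67.54°  ·
  (1,4): δ = 1.23°  ✓
  (2,3): δ = 133.76°  ·
  (2,4): δ = 65.00°  ·
  (3,4): δ = 111.23°  ·
antipodal pairs: 3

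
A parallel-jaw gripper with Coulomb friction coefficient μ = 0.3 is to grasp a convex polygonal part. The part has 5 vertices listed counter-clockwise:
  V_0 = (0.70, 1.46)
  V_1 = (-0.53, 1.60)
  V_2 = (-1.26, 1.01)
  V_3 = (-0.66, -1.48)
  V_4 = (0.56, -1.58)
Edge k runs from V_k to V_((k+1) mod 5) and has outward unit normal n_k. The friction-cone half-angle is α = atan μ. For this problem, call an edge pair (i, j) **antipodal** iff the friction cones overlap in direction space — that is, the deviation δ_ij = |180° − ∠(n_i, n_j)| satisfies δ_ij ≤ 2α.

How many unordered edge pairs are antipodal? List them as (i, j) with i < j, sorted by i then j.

α = atan 0.3 = 16.70°;  2α = 33.40°
n_0 = (+0.1131, +0.9936)
n_1 = (-0.6286, +0.7777)
n_2 = (-0.9722, -0.2343)
n_3 = (-0.0817, -0.9967)
n_4 = (+0.9989, -0.0460)
  (0,1): δ = 134.56°  ·
  (0,2): δ = 69.96°  ·
  (0,3): δ = 1.81°  ✓
  (0,4): δ = 93.86°  ·
  (1,2): δ = 115.40°  ·
  (1,3): δ = 43.63°  ·
  (1,4): δ = 48.42°  ·
  (2,3): δ = 108.23°  ·
  (2,4): δ = 16.18°  ✓
  (3,4): δ = 87.95°  ·
antipodal pairs: 2

count = 2; pairs: (0,3), (2,4)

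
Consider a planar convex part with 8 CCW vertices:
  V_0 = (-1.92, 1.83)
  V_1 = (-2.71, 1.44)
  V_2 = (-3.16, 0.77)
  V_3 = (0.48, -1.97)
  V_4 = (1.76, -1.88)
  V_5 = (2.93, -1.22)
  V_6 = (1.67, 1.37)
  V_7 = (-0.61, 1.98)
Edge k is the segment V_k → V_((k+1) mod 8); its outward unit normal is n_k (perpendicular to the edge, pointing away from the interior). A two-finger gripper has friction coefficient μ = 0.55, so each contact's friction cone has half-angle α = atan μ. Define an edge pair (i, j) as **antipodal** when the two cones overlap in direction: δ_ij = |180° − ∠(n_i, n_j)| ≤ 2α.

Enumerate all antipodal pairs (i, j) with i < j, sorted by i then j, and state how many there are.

α = atan 0.55 = 28.81°;  2α = 57.62°
n_0 = (-0.4427, +0.8967)
n_1 = (-0.8301, +0.5576)
n_2 = (-0.6014, -0.7989)
n_3 = (+0.0701, -0.9975)
n_4 = (+0.4913, -0.8710)
n_5 = (+0.8992, +0.4375)
n_6 = (+0.2585, +0.9660)
n_7 = (-0.1138, +0.9935)
  (0,1): δ = 150.16°  ·
  (0,2): δ = 63.24°  ·
  (0,3): δ = 22.25°  ✓
  (0,4): δ = 3.15°  ✓
  (0,5): δ = 89.67°  ·
  (0,6): δ = 138.75°  ·
  (0,7): δ = 160.26°  ·
  (1,2): δ = 93.08°  ·
  (1,3): δ = 52.09°  ✓
  (1,4): δ = 26.69°  ✓
  (1,5): δ = 59.83°  ·
  (1,6): δ = 108.91°  ·
  (1,7): δ = 130.42°  ·
  (2,3): δ = 139.01°  ·
  (2,4): δ = 113.60°  ·
  (2,5): δ = 27.09°  ✓
  (2,6): δ = 21.99°  ✓
  (2,7): δ = 43.50°  ✓
  (3,4): δ = 154.59°  ·
  (3,5): δ = 68.08°  ·
  (3,6): δ = 19.00°  ✓
  (3,7): δ = 2.51°  ✓
  (4,5): δ = 93.49°  ·
  (4,6): δ = 44.41°  ✓
  (4,7): δ = 22.90°  ✓
  (5,6): δ = 130.92°  ·
  (5,7): δ = 109.41°  ·
  (6,7): δ = 158.49°  ·
antipodal pairs: 11

count = 11; pairs: (0,3), (0,4), (1,3), (1,4), (2,5), (2,6), (2,7), (3,6), (3,7), (4,6), (4,7)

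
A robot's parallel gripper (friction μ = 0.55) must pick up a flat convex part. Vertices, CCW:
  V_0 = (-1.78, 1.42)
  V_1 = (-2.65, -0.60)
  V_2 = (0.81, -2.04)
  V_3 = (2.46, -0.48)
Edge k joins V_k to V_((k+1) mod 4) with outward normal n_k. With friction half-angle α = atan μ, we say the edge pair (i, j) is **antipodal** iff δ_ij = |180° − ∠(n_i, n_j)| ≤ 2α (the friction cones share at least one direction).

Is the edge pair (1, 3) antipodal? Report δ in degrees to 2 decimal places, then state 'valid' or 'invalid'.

α = atan 0.55 = 28.81°;  2α = 57.62°
edge 1: e_1 = (+3.46, -1.44);  n_1 = (-0.3842, -0.9232)
edge 3: e_3 = (-4.24, +1.90);  n_3 = (+0.4089, +0.9126)
∠(n_1, n_3) = 178.46°
δ = |180° − 178.46°| = 1.54°
1.54° ≤ 2α = 57.62°  →  valid

δ = 1.54°, valid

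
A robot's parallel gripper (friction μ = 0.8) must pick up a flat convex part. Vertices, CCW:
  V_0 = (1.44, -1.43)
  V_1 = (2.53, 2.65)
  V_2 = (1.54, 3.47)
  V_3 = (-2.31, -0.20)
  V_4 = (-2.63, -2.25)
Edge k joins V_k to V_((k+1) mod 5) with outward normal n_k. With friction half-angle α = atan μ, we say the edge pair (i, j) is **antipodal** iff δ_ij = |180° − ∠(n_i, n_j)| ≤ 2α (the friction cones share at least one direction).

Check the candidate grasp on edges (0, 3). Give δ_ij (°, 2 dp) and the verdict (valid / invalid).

δ = 6.09°, valid

α = atan 0.8 = 38.66°;  2α = 77.32°
edge 0: e_0 = (+1.09, +4.08);  n_0 = (+0.9661, -0.2581)
edge 3: e_3 = (-0.32, -2.05);  n_3 = (-0.9880, +0.1542)
∠(n_0, n_3) = 173.91°
δ = |180° − 173.91°| = 6.09°
6.09° ≤ 2α = 77.32°  →  valid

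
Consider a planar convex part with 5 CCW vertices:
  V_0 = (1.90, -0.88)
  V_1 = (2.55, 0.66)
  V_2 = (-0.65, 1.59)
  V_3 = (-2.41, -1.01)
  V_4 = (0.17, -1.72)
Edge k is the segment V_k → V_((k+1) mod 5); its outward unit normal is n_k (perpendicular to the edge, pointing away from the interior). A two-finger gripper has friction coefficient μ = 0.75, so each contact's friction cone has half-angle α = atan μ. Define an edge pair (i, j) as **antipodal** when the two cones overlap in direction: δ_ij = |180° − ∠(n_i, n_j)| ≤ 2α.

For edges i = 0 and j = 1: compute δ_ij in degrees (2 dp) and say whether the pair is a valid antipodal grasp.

δ = 83.32°, invalid

α = atan 0.75 = 36.87°;  2α = 73.74°
edge 0: e_0 = (+0.65, +1.54);  n_0 = (+0.9213, -0.3889)
edge 1: e_1 = (-3.20, +0.93);  n_1 = (+0.2791, +0.9603)
∠(n_0, n_1) = 96.68°
δ = |180° − 96.68°| = 83.32°
83.32° > 2α = 73.74°  →  invalid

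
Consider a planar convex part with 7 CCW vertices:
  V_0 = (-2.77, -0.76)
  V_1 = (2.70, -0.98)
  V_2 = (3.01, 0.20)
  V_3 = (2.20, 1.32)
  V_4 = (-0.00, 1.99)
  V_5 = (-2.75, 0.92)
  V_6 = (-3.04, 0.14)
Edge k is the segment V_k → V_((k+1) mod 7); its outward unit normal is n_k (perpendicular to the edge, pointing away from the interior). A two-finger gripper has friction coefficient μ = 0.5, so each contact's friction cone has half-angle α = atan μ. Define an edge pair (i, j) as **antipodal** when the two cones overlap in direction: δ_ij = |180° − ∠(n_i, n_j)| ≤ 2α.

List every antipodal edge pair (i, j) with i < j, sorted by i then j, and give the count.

count = 6; pairs: (0,2), (0,3), (0,4), (1,5), (1,6), (2,6)

α = atan 0.5 = 26.57°;  2α = 53.13°
n_0 = (-0.0402, -0.9992)
n_1 = (+0.9672, -0.2541)
n_2 = (+0.8103, +0.5860)
n_3 = (+0.2913, +0.9566)
n_4 = (-0.3626, +0.9319)
n_5 = (-0.9373, +0.3485)
n_6 = (-0.9578, -0.2873)
  (0,1): δ = 102.42°  ·
  (0,2): δ = 51.82°  ✓
  (0,3): δ = 14.63°  ✓
  (0,4): δ = 23.56°  ✓
  (0,5): δ = 71.91°  ·
  (0,6): δ = 109.00°  ·
  (1,2): δ = 129.41°  ·
  (1,3): δ = 92.22°  ·
  (1,4): δ = 54.02°  ·
  (1,5): δ = 5.68°  ✓
  (1,6): δ = 31.42°  ✓
  (2,3): δ = 142.81°  ·
  (2,4): δ = 104.61°  ·
  (2,5): δ = 56.27°  ·
  (2,6): δ = 19.18°  ✓
  (3,4): δ = 141.80°  ·
  (3,5): δ = 93.46°  ·
  (3,6): δ = 56.36°  ·
  (4,5): δ = 131.66°  ·
  (4,6): δ = 94.56°  ·
  (5,6): δ = 142.91°  ·
antipodal pairs: 6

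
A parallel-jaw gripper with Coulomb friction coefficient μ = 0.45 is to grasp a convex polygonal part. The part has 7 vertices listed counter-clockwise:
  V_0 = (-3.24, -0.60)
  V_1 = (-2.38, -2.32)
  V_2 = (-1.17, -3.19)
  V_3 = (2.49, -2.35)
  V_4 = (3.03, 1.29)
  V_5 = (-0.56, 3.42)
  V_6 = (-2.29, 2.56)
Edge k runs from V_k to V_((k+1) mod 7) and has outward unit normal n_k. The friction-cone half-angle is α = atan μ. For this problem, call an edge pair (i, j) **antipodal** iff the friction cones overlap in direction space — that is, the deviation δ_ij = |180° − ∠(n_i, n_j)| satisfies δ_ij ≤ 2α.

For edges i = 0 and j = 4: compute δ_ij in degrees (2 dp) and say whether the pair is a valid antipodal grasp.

α = atan 0.45 = 24.23°;  2α = 48.46°
edge 0: e_0 = (+0.86, -1.72);  n_0 = (-0.8944, -0.4472)
edge 4: e_4 = (-3.59, +2.13);  n_4 = (+0.5103, +0.8600)
∠(n_0, n_4) = 147.25°
δ = |180° − 147.25°| = 32.75°
32.75° ≤ 2α = 48.46°  →  valid

δ = 32.75°, valid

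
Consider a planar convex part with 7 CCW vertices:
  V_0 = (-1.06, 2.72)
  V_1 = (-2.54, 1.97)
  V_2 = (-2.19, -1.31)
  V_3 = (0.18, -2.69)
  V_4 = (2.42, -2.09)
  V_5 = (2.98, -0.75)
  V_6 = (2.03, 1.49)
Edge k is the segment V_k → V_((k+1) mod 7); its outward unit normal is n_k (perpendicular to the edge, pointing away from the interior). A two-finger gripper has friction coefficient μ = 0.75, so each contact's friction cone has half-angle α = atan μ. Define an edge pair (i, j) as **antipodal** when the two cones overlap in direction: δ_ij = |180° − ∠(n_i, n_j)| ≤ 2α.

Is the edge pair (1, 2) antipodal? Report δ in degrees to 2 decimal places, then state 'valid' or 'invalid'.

δ = 126.30°, invalid

α = atan 0.75 = 36.87°;  2α = 73.74°
edge 1: e_1 = (+0.35, -3.28);  n_1 = (-0.9944, -0.1061)
edge 2: e_2 = (+2.37, -1.38);  n_2 = (-0.5032, -0.8642)
∠(n_1, n_2) = 53.70°
δ = |180° − 53.70°| = 126.30°
126.30° > 2α = 73.74°  →  invalid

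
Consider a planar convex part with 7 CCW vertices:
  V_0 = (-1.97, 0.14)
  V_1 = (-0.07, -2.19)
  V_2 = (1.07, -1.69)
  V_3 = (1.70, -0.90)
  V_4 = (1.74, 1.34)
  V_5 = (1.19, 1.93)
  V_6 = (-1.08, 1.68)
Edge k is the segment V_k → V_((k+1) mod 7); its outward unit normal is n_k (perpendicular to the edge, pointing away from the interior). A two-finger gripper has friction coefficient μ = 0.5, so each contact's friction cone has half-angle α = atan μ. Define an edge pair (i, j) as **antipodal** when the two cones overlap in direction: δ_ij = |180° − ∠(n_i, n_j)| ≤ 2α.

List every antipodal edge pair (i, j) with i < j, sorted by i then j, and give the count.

count = 7; pairs: (0,3), (0,4), (1,5), (1,6), (2,5), (2,6), (3,6)

α = atan 0.5 = 26.57°;  2α = 53.13°
n_0 = (-0.7750, -0.6320)
n_1 = (+0.4017, -0.9158)
n_2 = (+0.7818, -0.6235)
n_3 = (+0.9998, -0.0179)
n_4 = (+0.7315, +0.6819)
n_5 = (-0.1095, +0.9940)
n_6 = (-0.8658, +0.5004)
  (0,1): δ = 105.51°  ·
  (0,2): δ = 77.77°  ·
  (0,3): δ = 40.22°  ✓
  (0,4): δ = 3.79°  ✓
  (0,5): δ = 57.09°  ·
  (0,6): δ = 110.78°  ·
  (1,2): δ = 152.25°  ·
  (1,3): δ = 114.71°  ·
  (1,4): δ = 70.69°  ·
  (1,5): δ = 17.40°  ✓
  (1,6): δ = 36.29°  ✓
  (2,3): δ = 142.45°  ·
  (2,4): δ = 98.44°  ·
  (2,5): δ = 45.14°  ✓
  (2,6): δ = 8.55°  ✓
  (3,4): δ = 135.99°  ·
  (3,5): δ = 82.69°  ·
  (3,6): δ = 29.00°  ✓
  (4,5): δ = 126.71°  ·
  (4,6): δ = 73.02°  ·
  (5,6): δ = 126.31°  ·
antipodal pairs: 7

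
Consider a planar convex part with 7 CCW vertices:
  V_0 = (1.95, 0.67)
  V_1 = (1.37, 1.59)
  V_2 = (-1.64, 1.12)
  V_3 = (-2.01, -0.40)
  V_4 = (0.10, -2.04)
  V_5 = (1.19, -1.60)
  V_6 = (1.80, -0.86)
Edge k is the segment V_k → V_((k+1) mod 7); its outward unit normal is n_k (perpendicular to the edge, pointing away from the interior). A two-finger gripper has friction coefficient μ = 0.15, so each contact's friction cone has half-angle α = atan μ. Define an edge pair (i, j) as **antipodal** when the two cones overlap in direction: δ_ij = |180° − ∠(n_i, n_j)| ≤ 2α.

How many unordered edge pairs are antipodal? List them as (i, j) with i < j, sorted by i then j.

count = 2; pairs: (1,4), (2,6)

α = atan 0.15 = 8.53°;  2α = 17.06°
n_0 = (+0.8459, +0.5333)
n_1 = (-0.1543, +0.9880)
n_2 = (-0.9716, +0.2365)
n_3 = (-0.6137, -0.7896)
n_4 = (+0.3743, -0.9273)
n_5 = (+0.7716, -0.6361)
n_6 = (+0.9952, -0.0976)
  (0,1): δ = 113.35°  ·
  (0,2): δ = 45.91°  ·
  (0,3): δ = 19.92°  ·
  (0,4): δ = 79.75°  ·
  (0,5): δ = 108.27°  ·
  (0,6): δ = 142.17°  ·
  (1,2): δ = 112.56°  ·
  (1,3): δ = 46.73°  ·
  (1,4): δ = 13.11°  ✓
  (1,5): δ = 41.63°  ·
  (1,6): δ = 75.53°  ·
  (2,3): δ = 114.18°  ·
  (2,4): δ = 54.34°  ·
  (2,5): δ = 25.82°  ·
  (2,6): δ = 8.08°  ✓
  (3,4): δ = 120.16°  ·
  (3,5): δ = 91.64°  ·
  (3,6): δ = 57.74°  ·
  (4,5): δ = 151.48°  ·
  (4,6): δ = 117.58°  ·
  (5,6): δ = 146.10°  ·
antipodal pairs: 2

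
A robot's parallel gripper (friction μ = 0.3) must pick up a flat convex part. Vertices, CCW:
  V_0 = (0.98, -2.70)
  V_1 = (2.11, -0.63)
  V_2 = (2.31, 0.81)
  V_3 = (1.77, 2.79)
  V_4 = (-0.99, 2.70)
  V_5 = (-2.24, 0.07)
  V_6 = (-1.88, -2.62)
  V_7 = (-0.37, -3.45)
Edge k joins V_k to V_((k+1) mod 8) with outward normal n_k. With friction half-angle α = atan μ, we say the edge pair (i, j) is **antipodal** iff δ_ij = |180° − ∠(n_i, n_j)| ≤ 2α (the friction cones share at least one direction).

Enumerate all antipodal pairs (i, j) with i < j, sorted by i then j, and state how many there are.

count = 6; pairs: (0,4), (1,4), (1,5), (2,5), (3,6), (3,7)

α = atan 0.3 = 16.70°;  2α = 33.40°
n_0 = (+0.8777, -0.4791)
n_1 = (+0.9905, -0.1376)
n_2 = (+0.9648, +0.2631)
n_3 = (-0.0326, +0.9995)
n_4 = (-0.9032, +0.4293)
n_5 = (-0.9912, -0.1326)
n_6 = (-0.4817, -0.8763)
n_7 = (+0.4856, -0.8742)
  (0,1): δ = 159.28°  ·
  (0,2): δ = 136.12°  ·
  (0,3): δ = 59.50°  ·
  (0,4): δ = 3.21°  ✓
  (0,5): δ = 36.25°  ·
  (0,6): δ = 89.83°  ·
  (0,7): δ = 147.68°  ·
  (1,2): δ = 156.84°  ·
  (1,3): δ = 80.23°  ·
  (1,4): δ = 17.51°  ✓
  (1,5): δ = 15.53°  ✓
  (1,6): δ = 69.11°  ·
  (1,7): δ = 126.96°  ·
  (2,3): δ = 103.39°  ·
  (2,4): δ = 40.68°  ·
  (2,5): δ = 7.63°  ✓
  (2,6): δ = 45.95°  ·
  (2,7): δ = 103.80°  ·
  (3,4): δ = 117.29°  ·
  (3,5): δ = 84.25°  ·
  (3,6): δ = 30.66°  ✓
  (3,7): δ = 27.19°  ✓
  (4,5): δ = 146.96°  ·
  (4,6): δ = 93.38°  ·
  (4,7): δ = 35.52°  ·
  (5,6): δ = 126.42°  ·
  (5,7): δ = 68.57°  ·
  (6,7): δ = 122.15°  ·
antipodal pairs: 6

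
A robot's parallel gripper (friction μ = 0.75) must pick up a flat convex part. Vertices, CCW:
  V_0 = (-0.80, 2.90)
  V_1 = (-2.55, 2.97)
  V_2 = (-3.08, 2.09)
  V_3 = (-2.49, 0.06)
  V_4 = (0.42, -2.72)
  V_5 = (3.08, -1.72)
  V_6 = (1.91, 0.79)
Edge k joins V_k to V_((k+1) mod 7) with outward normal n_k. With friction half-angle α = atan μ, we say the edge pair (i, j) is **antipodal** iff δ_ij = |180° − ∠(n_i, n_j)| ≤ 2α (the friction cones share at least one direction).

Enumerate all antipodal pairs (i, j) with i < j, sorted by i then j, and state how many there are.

count = 10; pairs: (0,2), (0,3), (0,4), (1,4), (1,5), (2,5), (2,6), (3,5), (3,6), (4,6)

α = atan 0.75 = 36.87°;  2α = 73.74°
n_0 = (+0.0400, +0.9992)
n_1 = (-0.8566, +0.5159)
n_2 = (-0.9603, -0.2791)
n_3 = (-0.6908, -0.7231)
n_4 = (+0.3519, -0.9360)
n_5 = (+0.9064, +0.4225)
n_6 = (+0.6143, +0.7890)
  (0,1): δ = 118.77°  ·
  (0,2): δ = 71.50°  ✓
  (0,3): δ = 41.40°  ✓
  (0,4): δ = 22.89°  ✓
  (0,5): δ = 117.28°  ·
  (0,6): δ = 144.39°  ·
  (1,2): δ = 132.73°  ·
  (1,3): δ = 102.63°  ·
  (1,4): δ = 38.34°  ✓
  (1,5): δ = 56.05°  ✓
  (1,6): δ = 83.16°  ·
  (2,3): δ = 149.90°  ·
  (2,4): δ = 85.60°  ·
  (2,5): δ = 8.79°  ✓
  (2,6): δ = 35.89°  ✓
  (3,4): δ = 115.71°  ·
  (3,5): δ = 21.32°  ✓
  (3,6): δ = 5.79°  ✓
  (4,5): δ = 85.61°  ·
  (4,6): δ = 58.51°  ✓
  (5,6): δ = 152.90°  ·
antipodal pairs: 10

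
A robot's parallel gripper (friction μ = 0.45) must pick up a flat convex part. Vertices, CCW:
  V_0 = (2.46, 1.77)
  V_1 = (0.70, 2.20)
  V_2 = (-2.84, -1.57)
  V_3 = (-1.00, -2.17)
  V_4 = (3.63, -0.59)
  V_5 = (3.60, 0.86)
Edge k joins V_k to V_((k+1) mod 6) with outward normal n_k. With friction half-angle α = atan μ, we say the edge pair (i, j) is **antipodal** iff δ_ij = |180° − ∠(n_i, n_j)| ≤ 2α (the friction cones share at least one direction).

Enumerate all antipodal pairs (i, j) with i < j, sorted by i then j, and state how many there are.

count = 5; pairs: (0,2), (0,3), (1,3), (1,4), (2,5)

α = atan 0.45 = 24.23°;  2α = 48.46°
n_0 = (+0.2373, +0.9714)
n_1 = (-0.7290, +0.6845)
n_2 = (-0.3100, -0.9507)
n_3 = (+0.3230, -0.9464)
n_4 = (+0.9998, +0.0207)
n_5 = (+0.6239, +0.7815)
  (0,1): δ = 119.47°  ·
  (0,2): δ = 4.33°  ✓
  (0,3): δ = 32.57°  ✓
  (0,4): δ = 104.91°  ·
  (0,5): δ = 155.13°  ·
  (1,2): δ = 64.86°  ·
  (1,3): δ = 27.96°  ✓
  (1,4): δ = 44.38°  ✓
  (1,5): δ = 94.60°  ·
  (2,3): δ = 143.10°  ·
  (2,4): δ = 70.75°  ·
  (2,5): δ = 20.54°  ✓
  (3,4): δ = 107.66°  ·
  (3,5): δ = 57.44°  ·
  (4,5): δ = 129.78°  ·
antipodal pairs: 5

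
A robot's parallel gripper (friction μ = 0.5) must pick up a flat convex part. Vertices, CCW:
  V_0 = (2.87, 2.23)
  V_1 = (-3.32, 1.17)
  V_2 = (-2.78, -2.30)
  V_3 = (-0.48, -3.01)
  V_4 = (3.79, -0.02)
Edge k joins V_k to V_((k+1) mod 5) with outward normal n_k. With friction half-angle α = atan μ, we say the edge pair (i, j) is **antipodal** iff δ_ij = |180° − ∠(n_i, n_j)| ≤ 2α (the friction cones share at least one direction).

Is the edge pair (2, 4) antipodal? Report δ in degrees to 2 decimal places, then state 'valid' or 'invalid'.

δ = 50.61°, valid

α = atan 0.5 = 26.57°;  2α = 53.13°
edge 2: e_2 = (+2.30, -0.71);  n_2 = (-0.2950, -0.9555)
edge 4: e_4 = (-0.92, +2.25);  n_4 = (+0.9256, +0.3785)
∠(n_2, n_4) = 129.39°
δ = |180° − 129.39°| = 50.61°
50.61° ≤ 2α = 53.13°  →  valid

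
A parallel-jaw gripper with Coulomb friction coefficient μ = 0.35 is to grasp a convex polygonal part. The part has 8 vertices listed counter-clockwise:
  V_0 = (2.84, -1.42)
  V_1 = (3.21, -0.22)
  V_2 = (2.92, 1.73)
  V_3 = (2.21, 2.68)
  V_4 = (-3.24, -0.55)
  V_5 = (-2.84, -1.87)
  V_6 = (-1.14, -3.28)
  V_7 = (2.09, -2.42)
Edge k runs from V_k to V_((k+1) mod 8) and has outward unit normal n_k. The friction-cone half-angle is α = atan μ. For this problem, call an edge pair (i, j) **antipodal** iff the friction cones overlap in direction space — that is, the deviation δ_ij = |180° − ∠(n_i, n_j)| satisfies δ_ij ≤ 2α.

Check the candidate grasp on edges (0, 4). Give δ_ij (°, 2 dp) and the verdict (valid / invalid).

δ = 33.99°, valid

α = atan 0.35 = 19.29°;  2α = 38.58°
edge 0: e_0 = (+0.37, +1.20);  n_0 = (+0.9556, -0.2946)
edge 4: e_4 = (+0.40, -1.32);  n_4 = (-0.9570, -0.2900)
∠(n_0, n_4) = 146.01°
δ = |180° − 146.01°| = 33.99°
33.99° ≤ 2α = 38.58°  →  valid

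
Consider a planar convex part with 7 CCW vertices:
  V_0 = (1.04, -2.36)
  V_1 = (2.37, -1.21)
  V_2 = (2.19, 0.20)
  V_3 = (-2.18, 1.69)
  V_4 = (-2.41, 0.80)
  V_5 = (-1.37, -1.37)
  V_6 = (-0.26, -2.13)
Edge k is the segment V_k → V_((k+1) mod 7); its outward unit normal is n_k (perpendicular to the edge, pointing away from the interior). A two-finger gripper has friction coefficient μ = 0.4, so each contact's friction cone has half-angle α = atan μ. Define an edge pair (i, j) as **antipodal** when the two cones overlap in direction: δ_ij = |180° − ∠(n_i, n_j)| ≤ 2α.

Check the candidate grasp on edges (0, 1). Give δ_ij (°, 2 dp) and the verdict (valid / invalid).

δ = 123.57°, invalid

α = atan 0.4 = 21.80°;  2α = 43.60°
edge 0: e_0 = (+1.33, +1.15);  n_0 = (+0.6541, -0.7564)
edge 1: e_1 = (-0.18, +1.41);  n_1 = (+0.9919, +0.1266)
∠(n_0, n_1) = 56.43°
δ = |180° − 56.43°| = 123.57°
123.57° > 2α = 43.60°  →  invalid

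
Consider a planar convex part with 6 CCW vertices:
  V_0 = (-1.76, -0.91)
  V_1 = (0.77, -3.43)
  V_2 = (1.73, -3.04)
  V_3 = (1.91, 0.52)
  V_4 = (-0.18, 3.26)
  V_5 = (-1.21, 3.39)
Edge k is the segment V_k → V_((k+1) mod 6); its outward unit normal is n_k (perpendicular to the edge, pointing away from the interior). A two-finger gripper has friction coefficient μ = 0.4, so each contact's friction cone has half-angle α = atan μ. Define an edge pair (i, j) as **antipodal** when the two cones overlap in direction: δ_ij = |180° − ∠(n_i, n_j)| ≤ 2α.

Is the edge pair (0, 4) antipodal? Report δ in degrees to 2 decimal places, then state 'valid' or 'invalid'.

δ = 37.69°, valid

α = atan 0.4 = 21.80°;  2α = 43.60°
edge 0: e_0 = (+2.53, -2.52);  n_0 = (-0.7057, -0.7085)
edge 4: e_4 = (-1.03, +0.13);  n_4 = (+0.1252, +0.9921)
∠(n_0, n_4) = 142.31°
δ = |180° − 142.31°| = 37.69°
37.69° ≤ 2α = 43.60°  →  valid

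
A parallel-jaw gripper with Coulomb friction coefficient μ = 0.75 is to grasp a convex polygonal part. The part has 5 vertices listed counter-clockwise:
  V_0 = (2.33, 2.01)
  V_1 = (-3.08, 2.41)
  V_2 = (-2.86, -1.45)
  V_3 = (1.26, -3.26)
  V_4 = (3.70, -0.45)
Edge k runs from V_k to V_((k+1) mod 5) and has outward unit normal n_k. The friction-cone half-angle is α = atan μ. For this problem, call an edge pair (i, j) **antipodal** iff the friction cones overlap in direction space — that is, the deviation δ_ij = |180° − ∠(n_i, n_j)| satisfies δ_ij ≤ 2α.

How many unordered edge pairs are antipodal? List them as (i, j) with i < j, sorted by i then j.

count = 5; pairs: (0,2), (0,3), (1,3), (1,4), (2,4)

α = atan 0.75 = 36.87°;  2α = 73.74°
n_0 = (+0.0737, +0.9973)
n_1 = (-0.9984, -0.0569)
n_2 = (-0.4022, -0.9155)
n_3 = (+0.7551, -0.6556)
n_4 = (+0.8737, +0.4865)
  (0,1): δ = 82.51°  ·
  (0,2): δ = 19.49°  ✓
  (0,3): δ = 53.26°  ✓
  (0,4): δ = 123.34°  ·
  (1,2): δ = 116.98°  ·
  (1,3): δ = 44.23°  ✓
  (1,4): δ = 25.85°  ✓
  (2,3): δ = 107.25°  ·
  (2,4): δ = 37.17°  ✓
  (3,4): δ = 109.92°  ·
antipodal pairs: 5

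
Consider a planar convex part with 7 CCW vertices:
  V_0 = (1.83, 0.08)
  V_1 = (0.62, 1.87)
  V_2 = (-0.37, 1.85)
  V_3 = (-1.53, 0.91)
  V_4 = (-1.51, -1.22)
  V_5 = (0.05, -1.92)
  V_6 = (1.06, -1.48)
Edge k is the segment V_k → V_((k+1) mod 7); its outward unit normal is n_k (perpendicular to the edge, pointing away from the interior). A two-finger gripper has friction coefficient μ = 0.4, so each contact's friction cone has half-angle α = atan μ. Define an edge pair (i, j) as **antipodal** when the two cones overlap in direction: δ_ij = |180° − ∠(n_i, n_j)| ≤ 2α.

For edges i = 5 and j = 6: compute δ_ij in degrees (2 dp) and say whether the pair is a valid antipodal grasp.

δ = 139.81°, invalid

α = atan 0.4 = 21.80°;  2α = 43.60°
edge 5: e_5 = (+1.01, +0.44);  n_5 = (+0.3994, -0.9168)
edge 6: e_6 = (+0.77, +1.56);  n_6 = (+0.8967, -0.4426)
∠(n_5, n_6) = 40.19°
δ = |180° − 40.19°| = 139.81°
139.81° > 2α = 43.60°  →  invalid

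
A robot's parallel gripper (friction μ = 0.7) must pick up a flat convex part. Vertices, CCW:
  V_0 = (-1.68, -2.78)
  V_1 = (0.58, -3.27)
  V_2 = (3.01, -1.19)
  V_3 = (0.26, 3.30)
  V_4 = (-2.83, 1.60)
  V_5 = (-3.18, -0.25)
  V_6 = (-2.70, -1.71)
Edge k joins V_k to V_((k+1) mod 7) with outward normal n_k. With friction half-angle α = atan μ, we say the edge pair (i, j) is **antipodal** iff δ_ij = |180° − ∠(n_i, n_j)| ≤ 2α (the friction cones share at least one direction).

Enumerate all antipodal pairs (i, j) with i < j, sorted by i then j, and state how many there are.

α = atan 0.7 = 34.99°;  2α = 69.98°
n_0 = (-0.2119, -0.9773)
n_1 = (+0.6503, -0.7597)
n_2 = (+0.8528, +0.5223)
n_3 = (-0.4820, +0.8762)
n_4 = (-0.9826, +0.1859)
n_5 = (-0.9500, -0.3123)
n_6 = (-0.7238, -0.6900)
  (0,1): δ = 127.20°  ·
  (0,2): δ = 46.28°  ✓
  (0,3): δ = 41.05°  ✓
  (0,4): δ = 91.52°  ·
  (0,5): δ = 120.43°  ·
  (0,6): δ = 145.86°  ·
  (1,2): δ = 99.08°  ·
  (1,3): δ = 11.74°  ✓
  (1,4): δ = 38.72°  ✓
  (1,5): δ = 67.64°  ✓
  (1,6): δ = 93.07°  ·
  (2,3): δ = 92.67°  ·
  (2,4): δ = 42.20°  ✓
  (2,5): δ = 13.29°  ✓
  (2,6): δ = 12.14°  ✓
  (3,4): δ = 129.53°  ·
  (3,5): δ = 100.62°  ·
  (3,6): δ = 75.19°  ·
  (4,5): δ = 151.09°  ·
  (4,6): δ = 125.66°  ·
  (5,6): δ = 154.57°  ·
antipodal pairs: 8

count = 8; pairs: (0,2), (0,3), (1,3), (1,4), (1,5), (2,4), (2,5), (2,6)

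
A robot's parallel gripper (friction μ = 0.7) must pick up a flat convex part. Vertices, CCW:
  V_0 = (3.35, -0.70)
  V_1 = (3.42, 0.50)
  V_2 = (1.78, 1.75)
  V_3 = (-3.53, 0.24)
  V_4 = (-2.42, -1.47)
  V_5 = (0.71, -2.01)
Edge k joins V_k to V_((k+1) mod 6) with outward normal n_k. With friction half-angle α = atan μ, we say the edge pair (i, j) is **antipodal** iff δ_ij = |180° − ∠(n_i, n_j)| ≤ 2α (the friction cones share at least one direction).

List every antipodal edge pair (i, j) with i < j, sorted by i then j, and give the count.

α = atan 0.7 = 34.99°;  2α = 69.98°
n_0 = (+0.9983, -0.0582)
n_1 = (+0.6062, +0.7953)
n_2 = (-0.2735, +0.9619)
n_3 = (-0.8388, -0.5445)
n_4 = (-0.1700, -0.9854)
n_5 = (+0.4445, -0.8958)
  (0,1): δ = 123.98°  ·
  (0,2): δ = 70.79°  ·
  (0,3): δ = 36.33°  ✓
  (0,4): δ = 83.55°  ·
  (0,5): δ = 119.73°  ·
  (1,2): δ = 126.81°  ·
  (1,3): δ = 19.70°  ✓
  (1,4): δ = 27.53°  ✓
  (1,5): δ = 63.71°  ✓
  (2,3): δ = 72.89°  ·
  (2,4): δ = 25.66°  ✓
  (2,5): δ = 10.52°  ✓
  (3,4): δ = 132.78°  ·
  (3,5): δ = 96.60°  ·
  (4,5): δ = 143.82°  ·
antipodal pairs: 6

count = 6; pairs: (0,3), (1,3), (1,4), (1,5), (2,4), (2,5)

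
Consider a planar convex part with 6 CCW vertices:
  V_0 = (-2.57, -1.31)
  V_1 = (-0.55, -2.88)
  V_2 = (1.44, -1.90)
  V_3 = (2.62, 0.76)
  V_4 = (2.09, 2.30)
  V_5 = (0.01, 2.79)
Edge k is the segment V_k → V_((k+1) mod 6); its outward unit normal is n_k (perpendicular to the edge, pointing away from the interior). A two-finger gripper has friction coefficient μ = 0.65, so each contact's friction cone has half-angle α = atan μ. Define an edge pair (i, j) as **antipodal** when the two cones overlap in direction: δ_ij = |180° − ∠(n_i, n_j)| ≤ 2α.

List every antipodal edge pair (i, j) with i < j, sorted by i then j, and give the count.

count = 6; pairs: (0,3), (0,4), (1,4), (1,5), (2,5), (3,5)

α = atan 0.65 = 33.02°;  2α = 66.05°
n_0 = (-0.6137, -0.7896)
n_1 = (+0.4418, -0.8971)
n_2 = (+0.9141, -0.4055)
n_3 = (+0.9456, +0.3254)
n_4 = (+0.2293, +0.9734)
n_5 = (-0.8464, +0.5326)
  (0,1): δ = 115.93°  ·
  (0,2): δ = 76.07°  ·
  (0,3): δ = 33.15°  ✓
  (0,4): δ = 24.60°  ✓
  (0,5): δ = 95.67°  ·
  (1,2): δ = 140.14°  ·
  (1,3): δ = 97.23°  ·
  (1,4): δ = 39.47°  ✓
  (1,5): δ = 31.60°  ✓
  (2,3): δ = 137.09°  ·
  (2,4): δ = 79.33°  ·
  (2,5): δ = 8.26°  ✓
  (3,4): δ = 122.25°  ·
  (3,5): δ = 51.17°  ✓
  (4,5): δ = 108.93°  ·
antipodal pairs: 6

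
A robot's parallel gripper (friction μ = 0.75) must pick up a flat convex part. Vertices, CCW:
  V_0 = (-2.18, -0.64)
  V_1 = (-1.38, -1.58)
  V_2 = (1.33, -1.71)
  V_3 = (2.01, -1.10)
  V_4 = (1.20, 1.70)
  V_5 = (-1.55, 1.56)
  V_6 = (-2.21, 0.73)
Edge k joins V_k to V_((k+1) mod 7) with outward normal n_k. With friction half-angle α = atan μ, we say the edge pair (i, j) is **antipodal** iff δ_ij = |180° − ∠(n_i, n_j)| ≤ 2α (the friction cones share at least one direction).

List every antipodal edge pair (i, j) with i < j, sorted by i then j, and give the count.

α = atan 0.75 = 36.87°;  2α = 73.74°
n_0 = (-0.7615, -0.6481)
n_1 = (-0.0479, -0.9989)
n_2 = (+0.6678, -0.7444)
n_3 = (+0.9606, +0.2779)
n_4 = (-0.0508, +0.9987)
n_5 = (-0.7827, +0.6224)
n_6 = (-0.9998, -0.0219)
  (0,1): δ = 133.15°  ·
  (0,2): δ = 88.51°  ·
  (0,3): δ = 24.27°  ✓
  (0,4): δ = 52.51°  ✓
  (0,5): δ = 101.11°  ·
  (0,6): δ = 140.85°  ·
  (1,2): δ = 135.36°  ·
  (1,3): δ = 71.12°  ✓
  (1,4): δ = 5.66°  ✓
  (1,5): δ = 54.26°  ✓
  (1,6): δ = 94.00°  ·
  (2,3): δ = 115.76°  ·
  (2,4): δ = 38.98°  ✓
  (2,5): δ = 9.61°  ✓
  (2,6): δ = 49.36°  ✓
  (3,4): δ = 103.22°  ·
  (3,5): δ = 54.63°  ✓
  (3,6): δ = 14.88°  ✓
  (4,5): δ = 131.41°  ·
  (4,6): δ = 91.66°  ·
  (5,6): δ = 140.25°  ·
antipodal pairs: 10

count = 10; pairs: (0,3), (0,4), (1,3), (1,4), (1,5), (2,4), (2,5), (2,6), (3,5), (3,6)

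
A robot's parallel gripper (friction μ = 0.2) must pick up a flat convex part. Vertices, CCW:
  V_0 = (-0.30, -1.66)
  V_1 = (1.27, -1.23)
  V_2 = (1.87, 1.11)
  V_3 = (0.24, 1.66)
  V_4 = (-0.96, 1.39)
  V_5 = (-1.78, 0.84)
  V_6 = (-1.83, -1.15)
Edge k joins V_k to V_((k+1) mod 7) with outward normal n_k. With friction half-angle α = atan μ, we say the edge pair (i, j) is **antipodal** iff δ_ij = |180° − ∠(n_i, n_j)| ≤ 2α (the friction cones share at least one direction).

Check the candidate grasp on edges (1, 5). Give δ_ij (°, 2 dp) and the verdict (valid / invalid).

α = atan 0.2 = 11.31°;  2α = 22.62°
edge 1: e_1 = (+0.60, +2.34);  n_1 = (+0.9687, -0.2484)
edge 5: e_5 = (-0.05, -1.99);  n_5 = (-0.9997, +0.0251)
∠(n_1, n_5) = 167.06°
δ = |180° − 167.06°| = 12.94°
12.94° ≤ 2α = 22.62°  →  valid

δ = 12.94°, valid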